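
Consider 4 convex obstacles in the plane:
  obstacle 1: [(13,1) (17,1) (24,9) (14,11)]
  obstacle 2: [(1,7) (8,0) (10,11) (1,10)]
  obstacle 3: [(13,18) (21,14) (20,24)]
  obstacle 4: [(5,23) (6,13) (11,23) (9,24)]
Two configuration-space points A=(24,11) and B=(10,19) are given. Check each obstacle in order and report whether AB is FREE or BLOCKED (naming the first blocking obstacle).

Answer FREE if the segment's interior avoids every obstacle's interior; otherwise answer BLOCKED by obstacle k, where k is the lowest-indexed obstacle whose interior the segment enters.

FREE

Obstacle 1 [(13,1) (17,1) (24,9) (14,11)]:
  edge (13,1)–(17,1): clear
  edge (17,1)–(24,9): clear
  edge (24,9)–(14,11): clear
  edge (14,11)–(13,1): clear
  midpoint (17,15) outside
  → clear
Obstacle 2 [(1,7) (8,0) (10,11) (1,10)]:
  edge (1,7)–(8,0): clear
  edge (8,0)–(10,11): clear
  edge (10,11)–(1,10): clear
  edge (1,10)–(1,7): clear
  midpoint (17,15) outside
  → clear
Obstacle 3 [(13,18) (21,14) (20,24)]:
  edge (13,18)–(21,14): clear
  edge (21,14)–(20,24): clear
  edge (20,24)–(13,18): clear
  midpoint (17,15) outside
  → clear
Obstacle 4 [(5,23) (6,13) (11,23) (9,24)]:
  edge (5,23)–(6,13): clear
  edge (6,13)–(11,23): clear
  edge (11,23)–(9,24): clear
  edge (9,24)–(5,23): clear
  midpoint (17,15) outside
  → clear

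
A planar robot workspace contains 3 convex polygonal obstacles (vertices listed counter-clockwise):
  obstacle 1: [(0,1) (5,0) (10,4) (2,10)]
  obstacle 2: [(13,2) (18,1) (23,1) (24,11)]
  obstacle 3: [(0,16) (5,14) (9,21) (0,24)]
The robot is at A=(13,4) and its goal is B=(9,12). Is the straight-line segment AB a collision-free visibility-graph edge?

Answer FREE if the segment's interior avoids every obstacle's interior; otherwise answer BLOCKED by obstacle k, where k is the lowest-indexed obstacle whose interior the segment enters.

FREE

Obstacle 1 [(0,1) (5,0) (10,4) (2,10)]:
  edge (0,1)–(5,0): clear
  edge (5,0)–(10,4): clear
  edge (10,4)–(2,10): clear
  edge (2,10)–(0,1): clear
  midpoint (11,8) outside
  → clear
Obstacle 2 [(13,2) (18,1) (23,1) (24,11)]:
  edge (13,2)–(18,1): clear
  edge (18,1)–(23,1): clear
  edge (23,1)–(24,11): clear
  edge (24,11)–(13,2): clear
  midpoint (11,8) outside
  → clear
Obstacle 3 [(0,16) (5,14) (9,21) (0,24)]:
  edge (0,16)–(5,14): clear
  edge (5,14)–(9,21): clear
  edge (9,21)–(0,24): clear
  edge (0,24)–(0,16): clear
  midpoint (11,8) outside
  → clear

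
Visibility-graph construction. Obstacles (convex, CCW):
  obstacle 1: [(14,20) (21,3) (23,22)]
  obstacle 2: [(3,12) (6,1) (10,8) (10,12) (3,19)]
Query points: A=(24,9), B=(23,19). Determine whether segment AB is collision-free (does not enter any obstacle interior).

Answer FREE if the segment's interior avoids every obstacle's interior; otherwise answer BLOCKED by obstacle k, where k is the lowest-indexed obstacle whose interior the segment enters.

Obstacle 1 [(14,20) (21,3) (23,22)]:
  edge (14,20)–(21,3): clear
  edge (21,3)–(23,22): clear
  edge (23,22)–(14,20): clear
  midpoint (47/2,14) outside
  → clear
Obstacle 2 [(3,12) (6,1) (10,8) (10,12) (3,19)]:
  edge (3,12)–(6,1): clear
  edge (6,1)–(10,8): clear
  edge (10,8)–(10,12): clear
  edge (10,12)–(3,19): clear
  edge (3,19)–(3,12): clear
  midpoint (47/2,14) outside
  → clear

FREE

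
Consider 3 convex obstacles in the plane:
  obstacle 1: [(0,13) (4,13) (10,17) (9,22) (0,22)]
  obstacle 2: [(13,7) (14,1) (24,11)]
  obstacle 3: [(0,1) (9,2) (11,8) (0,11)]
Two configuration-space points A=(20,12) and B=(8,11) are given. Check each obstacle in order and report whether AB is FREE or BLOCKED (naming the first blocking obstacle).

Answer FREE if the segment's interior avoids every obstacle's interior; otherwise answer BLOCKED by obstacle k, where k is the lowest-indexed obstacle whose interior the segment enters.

Obstacle 1 [(0,13) (4,13) (10,17) (9,22) (0,22)]:
  edge (0,13)–(4,13): clear
  edge (4,13)–(10,17): clear
  edge (10,17)–(9,22): clear
  edge (9,22)–(0,22): clear
  edge (0,22)–(0,13): clear
  midpoint (14,23/2) outside
  → clear
Obstacle 2 [(13,7) (14,1) (24,11)]:
  edge (13,7)–(14,1): clear
  edge (14,1)–(24,11): clear
  edge (24,11)–(13,7): clear
  midpoint (14,23/2) outside
  → clear
Obstacle 3 [(0,1) (9,2) (11,8) (0,11)]:
  edge (0,1)–(9,2): clear
  edge (9,2)–(11,8): clear
  edge (11,8)–(0,11): clear
  edge (0,11)–(0,1): clear
  midpoint (14,23/2) outside
  → clear

FREE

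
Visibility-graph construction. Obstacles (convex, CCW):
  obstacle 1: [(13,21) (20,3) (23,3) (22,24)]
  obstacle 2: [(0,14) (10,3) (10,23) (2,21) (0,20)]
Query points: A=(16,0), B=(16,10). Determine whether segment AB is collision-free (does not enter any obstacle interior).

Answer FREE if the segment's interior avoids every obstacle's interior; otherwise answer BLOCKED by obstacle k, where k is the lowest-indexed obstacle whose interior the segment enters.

FREE

Obstacle 1 [(13,21) (20,3) (23,3) (22,24)]:
  edge (13,21)–(20,3): clear
  edge (20,3)–(23,3): clear
  edge (23,3)–(22,24): clear
  edge (22,24)–(13,21): clear
  midpoint (16,5) outside
  → clear
Obstacle 2 [(0,14) (10,3) (10,23) (2,21) (0,20)]:
  edge (0,14)–(10,3): clear
  edge (10,3)–(10,23): clear
  edge (10,23)–(2,21): clear
  edge (2,21)–(0,20): clear
  edge (0,20)–(0,14): clear
  midpoint (16,5) outside
  → clear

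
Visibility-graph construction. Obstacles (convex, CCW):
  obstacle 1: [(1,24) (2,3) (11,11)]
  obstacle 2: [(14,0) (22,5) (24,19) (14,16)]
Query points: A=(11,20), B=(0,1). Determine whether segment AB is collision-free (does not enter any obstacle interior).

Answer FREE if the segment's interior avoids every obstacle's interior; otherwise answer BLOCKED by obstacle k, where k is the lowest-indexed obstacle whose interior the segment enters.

Obstacle 1 [(1,24) (2,3) (11,11)]:
  edge (1,24)–(2,3): crosses AB
  edge (2,3)–(11,11): clear
  edge (11,11)–(1,24): crosses AB
  → BLOCKED
Obstacle 2 [(14,0) (22,5) (24,19) (14,16)]:
  edge (14,0)–(22,5): clear
  edge (22,5)–(24,19): clear
  edge (24,19)–(14,16): clear
  edge (14,16)–(14,0): clear
  midpoint (11/2,21/2) outside
  → clear

BLOCKED by obstacle 1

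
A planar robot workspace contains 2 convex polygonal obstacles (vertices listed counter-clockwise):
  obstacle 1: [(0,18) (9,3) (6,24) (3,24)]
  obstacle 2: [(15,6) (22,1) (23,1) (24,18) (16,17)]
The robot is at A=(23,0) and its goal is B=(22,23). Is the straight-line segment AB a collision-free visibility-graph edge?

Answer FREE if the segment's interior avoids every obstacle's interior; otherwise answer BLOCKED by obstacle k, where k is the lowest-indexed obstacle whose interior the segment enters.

BLOCKED by obstacle 2

Obstacle 1 [(0,18) (9,3) (6,24) (3,24)]:
  edge (0,18)–(9,3): clear
  edge (9,3)–(6,24): clear
  edge (6,24)–(3,24): clear
  edge (3,24)–(0,18): clear
  midpoint (45/2,23/2) outside
  → clear
Obstacle 2 [(15,6) (22,1) (23,1) (24,18) (16,17)]:
  edge (15,6)–(22,1): clear
  edge (22,1)–(23,1): crosses AB
  edge (23,1)–(24,18): clear
  edge (24,18)–(16,17): crosses AB
  edge (16,17)–(15,6): clear
  → BLOCKED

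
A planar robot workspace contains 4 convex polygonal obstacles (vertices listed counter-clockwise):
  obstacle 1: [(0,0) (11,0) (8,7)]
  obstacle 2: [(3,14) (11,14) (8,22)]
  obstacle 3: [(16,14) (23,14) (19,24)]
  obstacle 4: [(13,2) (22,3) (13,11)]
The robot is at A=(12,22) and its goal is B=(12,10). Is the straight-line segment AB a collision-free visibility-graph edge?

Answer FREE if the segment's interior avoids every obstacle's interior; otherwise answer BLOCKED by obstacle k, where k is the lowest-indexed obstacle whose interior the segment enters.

FREE

Obstacle 1 [(0,0) (11,0) (8,7)]:
  edge (0,0)–(11,0): clear
  edge (11,0)–(8,7): clear
  edge (8,7)–(0,0): clear
  midpoint (12,16) outside
  → clear
Obstacle 2 [(3,14) (11,14) (8,22)]:
  edge (3,14)–(11,14): clear
  edge (11,14)–(8,22): clear
  edge (8,22)–(3,14): clear
  midpoint (12,16) outside
  → clear
Obstacle 3 [(16,14) (23,14) (19,24)]:
  edge (16,14)–(23,14): clear
  edge (23,14)–(19,24): clear
  edge (19,24)–(16,14): clear
  midpoint (12,16) outside
  → clear
Obstacle 4 [(13,2) (22,3) (13,11)]:
  edge (13,2)–(22,3): clear
  edge (22,3)–(13,11): clear
  edge (13,11)–(13,2): clear
  midpoint (12,16) outside
  → clear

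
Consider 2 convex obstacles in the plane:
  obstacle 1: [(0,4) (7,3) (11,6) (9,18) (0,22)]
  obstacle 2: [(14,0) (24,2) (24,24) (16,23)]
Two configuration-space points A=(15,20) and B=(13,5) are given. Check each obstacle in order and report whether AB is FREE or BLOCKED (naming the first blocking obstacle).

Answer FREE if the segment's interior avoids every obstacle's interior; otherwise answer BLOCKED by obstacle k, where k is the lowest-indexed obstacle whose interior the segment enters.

FREE

Obstacle 1 [(0,4) (7,3) (11,6) (9,18) (0,22)]:
  edge (0,4)–(7,3): clear
  edge (7,3)–(11,6): clear
  edge (11,6)–(9,18): clear
  edge (9,18)–(0,22): clear
  edge (0,22)–(0,4): clear
  midpoint (14,25/2) outside
  → clear
Obstacle 2 [(14,0) (24,2) (24,24) (16,23)]:
  edge (14,0)–(24,2): clear
  edge (24,2)–(24,24): clear
  edge (24,24)–(16,23): clear
  edge (16,23)–(14,0): clear
  midpoint (14,25/2) outside
  → clear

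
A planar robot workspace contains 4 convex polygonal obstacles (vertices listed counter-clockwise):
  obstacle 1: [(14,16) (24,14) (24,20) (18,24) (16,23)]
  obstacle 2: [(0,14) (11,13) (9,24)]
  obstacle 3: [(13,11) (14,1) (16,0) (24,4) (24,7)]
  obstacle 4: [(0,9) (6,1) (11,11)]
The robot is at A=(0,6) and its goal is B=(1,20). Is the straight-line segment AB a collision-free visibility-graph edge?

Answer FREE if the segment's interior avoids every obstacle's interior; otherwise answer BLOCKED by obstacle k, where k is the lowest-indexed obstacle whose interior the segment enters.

BLOCKED by obstacle 2

Obstacle 1 [(14,16) (24,14) (24,20) (18,24) (16,23)]:
  edge (14,16)–(24,14): clear
  edge (24,14)–(24,20): clear
  edge (24,20)–(18,24): clear
  edge (18,24)–(16,23): clear
  edge (16,23)–(14,16): clear
  midpoint (1/2,13) outside
  → clear
Obstacle 2 [(0,14) (11,13) (9,24)]:
  edge (0,14)–(11,13): crosses AB
  edge (11,13)–(9,24): clear
  edge (9,24)–(0,14): crosses AB
  → BLOCKED
Obstacle 3 [(13,11) (14,1) (16,0) (24,4) (24,7)]:
  edge (13,11)–(14,1): clear
  edge (14,1)–(16,0): clear
  edge (16,0)–(24,4): clear
  edge (24,4)–(24,7): clear
  edge (24,7)–(13,11): clear
  midpoint (1/2,13) outside
  → clear
Obstacle 4 [(0,9) (6,1) (11,11)]:
  edge (0,9)–(6,1): crosses AB
  edge (6,1)–(11,11): clear
  edge (11,11)–(0,9): crosses AB
  → BLOCKED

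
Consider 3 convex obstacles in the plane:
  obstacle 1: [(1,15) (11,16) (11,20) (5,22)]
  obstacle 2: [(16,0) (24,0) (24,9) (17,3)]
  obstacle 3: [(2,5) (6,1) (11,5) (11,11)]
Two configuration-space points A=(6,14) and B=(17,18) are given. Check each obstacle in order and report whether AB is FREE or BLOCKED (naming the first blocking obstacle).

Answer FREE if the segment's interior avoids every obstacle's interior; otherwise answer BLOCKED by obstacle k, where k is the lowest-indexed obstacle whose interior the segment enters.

Obstacle 1 [(1,15) (11,16) (11,20) (5,22)]:
  edge (1,15)–(11,16): clear
  edge (11,16)–(11,20): clear
  edge (11,20)–(5,22): clear
  edge (5,22)–(1,15): clear
  midpoint (23/2,16) outside
  → clear
Obstacle 2 [(16,0) (24,0) (24,9) (17,3)]:
  edge (16,0)–(24,0): clear
  edge (24,0)–(24,9): clear
  edge (24,9)–(17,3): clear
  edge (17,3)–(16,0): clear
  midpoint (23/2,16) outside
  → clear
Obstacle 3 [(2,5) (6,1) (11,5) (11,11)]:
  edge (2,5)–(6,1): clear
  edge (6,1)–(11,5): clear
  edge (11,5)–(11,11): clear
  edge (11,11)–(2,5): clear
  midpoint (23/2,16) outside
  → clear

FREE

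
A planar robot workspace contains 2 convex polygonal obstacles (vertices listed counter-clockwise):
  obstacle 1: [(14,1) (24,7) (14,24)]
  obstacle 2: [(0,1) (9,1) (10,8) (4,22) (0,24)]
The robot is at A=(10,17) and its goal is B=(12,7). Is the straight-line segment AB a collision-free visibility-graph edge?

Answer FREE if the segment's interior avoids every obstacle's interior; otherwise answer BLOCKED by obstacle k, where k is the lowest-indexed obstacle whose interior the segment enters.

Obstacle 1 [(14,1) (24,7) (14,24)]:
  edge (14,1)–(24,7): clear
  edge (24,7)–(14,24): clear
  edge (14,24)–(14,1): clear
  midpoint (11,12) outside
  → clear
Obstacle 2 [(0,1) (9,1) (10,8) (4,22) (0,24)]:
  edge (0,1)–(9,1): clear
  edge (9,1)–(10,8): clear
  edge (10,8)–(4,22): clear
  edge (4,22)–(0,24): clear
  edge (0,24)–(0,1): clear
  midpoint (11,12) outside
  → clear

FREE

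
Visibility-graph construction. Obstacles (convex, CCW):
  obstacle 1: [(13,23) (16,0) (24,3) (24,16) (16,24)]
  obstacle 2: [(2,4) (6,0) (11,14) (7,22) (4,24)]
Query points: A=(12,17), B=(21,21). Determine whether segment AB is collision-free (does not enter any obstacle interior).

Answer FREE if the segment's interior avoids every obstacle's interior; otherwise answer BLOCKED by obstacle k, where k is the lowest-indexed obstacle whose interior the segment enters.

Obstacle 1 [(13,23) (16,0) (24,3) (24,16) (16,24)]:
  edge (13,23)–(16,0): crosses AB
  edge (16,0)–(24,3): clear
  edge (24,3)–(24,16): clear
  edge (24,16)–(16,24): crosses AB
  edge (16,24)–(13,23): clear
  → BLOCKED
Obstacle 2 [(2,4) (6,0) (11,14) (7,22) (4,24)]:
  edge (2,4)–(6,0): clear
  edge (6,0)–(11,14): clear
  edge (11,14)–(7,22): clear
  edge (7,22)–(4,24): clear
  edge (4,24)–(2,4): clear
  midpoint (33/2,19) outside
  → clear

BLOCKED by obstacle 1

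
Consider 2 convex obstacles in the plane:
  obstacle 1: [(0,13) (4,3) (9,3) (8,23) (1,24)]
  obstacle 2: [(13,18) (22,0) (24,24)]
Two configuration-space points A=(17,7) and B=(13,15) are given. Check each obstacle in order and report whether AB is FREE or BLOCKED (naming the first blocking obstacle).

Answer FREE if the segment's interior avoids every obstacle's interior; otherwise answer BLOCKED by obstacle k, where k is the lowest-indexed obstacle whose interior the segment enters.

FREE

Obstacle 1 [(0,13) (4,3) (9,3) (8,23) (1,24)]:
  edge (0,13)–(4,3): clear
  edge (4,3)–(9,3): clear
  edge (9,3)–(8,23): clear
  edge (8,23)–(1,24): clear
  edge (1,24)–(0,13): clear
  midpoint (15,11) outside
  → clear
Obstacle 2 [(13,18) (22,0) (24,24)]:
  edge (13,18)–(22,0): clear
  edge (22,0)–(24,24): clear
  edge (24,24)–(13,18): clear
  midpoint (15,11) outside
  → clear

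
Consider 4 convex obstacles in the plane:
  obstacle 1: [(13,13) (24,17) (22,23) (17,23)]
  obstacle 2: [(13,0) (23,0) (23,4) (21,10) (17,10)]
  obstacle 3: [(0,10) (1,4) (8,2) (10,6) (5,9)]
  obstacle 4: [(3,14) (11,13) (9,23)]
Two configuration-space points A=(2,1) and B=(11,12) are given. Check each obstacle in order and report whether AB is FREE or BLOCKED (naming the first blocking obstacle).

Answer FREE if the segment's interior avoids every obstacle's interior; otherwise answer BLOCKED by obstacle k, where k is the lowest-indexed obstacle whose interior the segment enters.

BLOCKED by obstacle 3

Obstacle 1 [(13,13) (24,17) (22,23) (17,23)]:
  edge (13,13)–(24,17): clear
  edge (24,17)–(22,23): clear
  edge (22,23)–(17,23): clear
  edge (17,23)–(13,13): clear
  midpoint (13/2,13/2) outside
  → clear
Obstacle 2 [(13,0) (23,0) (23,4) (21,10) (17,10)]:
  edge (13,0)–(23,0): clear
  edge (23,0)–(23,4): clear
  edge (23,4)–(21,10): clear
  edge (21,10)–(17,10): clear
  edge (17,10)–(13,0): clear
  midpoint (13/2,13/2) outside
  → clear
Obstacle 3 [(0,10) (1,4) (8,2) (10,6) (5,9)]:
  edge (0,10)–(1,4): clear
  edge (1,4)–(8,2): crosses AB
  edge (8,2)–(10,6): clear
  edge (10,6)–(5,9): crosses AB
  edge (5,9)–(0,10): clear
  → BLOCKED
Obstacle 4 [(3,14) (11,13) (9,23)]:
  edge (3,14)–(11,13): clear
  edge (11,13)–(9,23): clear
  edge (9,23)–(3,14): clear
  midpoint (13/2,13/2) outside
  → clear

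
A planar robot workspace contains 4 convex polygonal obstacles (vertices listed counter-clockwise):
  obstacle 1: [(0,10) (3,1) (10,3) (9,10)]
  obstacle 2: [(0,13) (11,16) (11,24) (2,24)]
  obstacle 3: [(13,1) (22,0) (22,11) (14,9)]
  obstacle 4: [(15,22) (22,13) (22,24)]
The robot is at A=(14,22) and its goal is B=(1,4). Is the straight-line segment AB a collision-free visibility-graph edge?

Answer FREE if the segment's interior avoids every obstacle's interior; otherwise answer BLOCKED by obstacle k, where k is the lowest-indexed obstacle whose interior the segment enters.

Obstacle 1 [(0,10) (3,1) (10,3) (9,10)]:
  edge (0,10)–(3,1): crosses AB
  edge (3,1)–(10,3): clear
  edge (10,3)–(9,10): clear
  edge (9,10)–(0,10): crosses AB
  → BLOCKED
Obstacle 2 [(0,13) (11,16) (11,24) (2,24)]:
  edge (0,13)–(11,16): crosses AB
  edge (11,16)–(11,24): crosses AB
  edge (11,24)–(2,24): clear
  edge (2,24)–(0,13): clear
  → BLOCKED
Obstacle 3 [(13,1) (22,0) (22,11) (14,9)]:
  edge (13,1)–(22,0): clear
  edge (22,0)–(22,11): clear
  edge (22,11)–(14,9): clear
  edge (14,9)–(13,1): clear
  midpoint (15/2,13) outside
  → clear
Obstacle 4 [(15,22) (22,13) (22,24)]:
  edge (15,22)–(22,13): clear
  edge (22,13)–(22,24): clear
  edge (22,24)–(15,22): clear
  midpoint (15/2,13) outside
  → clear

BLOCKED by obstacle 1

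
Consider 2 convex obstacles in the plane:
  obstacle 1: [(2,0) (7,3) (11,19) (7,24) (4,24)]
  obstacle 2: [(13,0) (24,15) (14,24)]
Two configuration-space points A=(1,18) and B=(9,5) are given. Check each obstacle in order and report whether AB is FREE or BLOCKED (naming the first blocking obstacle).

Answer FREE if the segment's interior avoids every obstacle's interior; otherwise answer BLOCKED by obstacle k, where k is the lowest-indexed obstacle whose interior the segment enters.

Obstacle 1 [(2,0) (7,3) (11,19) (7,24) (4,24)]:
  edge (2,0)–(7,3): clear
  edge (7,3)–(11,19): crosses AB
  edge (11,19)–(7,24): clear
  edge (7,24)–(4,24): clear
  edge (4,24)–(2,0): crosses AB
  → BLOCKED
Obstacle 2 [(13,0) (24,15) (14,24)]:
  edge (13,0)–(24,15): clear
  edge (24,15)–(14,24): clear
  edge (14,24)–(13,0): clear
  midpoint (5,23/2) outside
  → clear

BLOCKED by obstacle 1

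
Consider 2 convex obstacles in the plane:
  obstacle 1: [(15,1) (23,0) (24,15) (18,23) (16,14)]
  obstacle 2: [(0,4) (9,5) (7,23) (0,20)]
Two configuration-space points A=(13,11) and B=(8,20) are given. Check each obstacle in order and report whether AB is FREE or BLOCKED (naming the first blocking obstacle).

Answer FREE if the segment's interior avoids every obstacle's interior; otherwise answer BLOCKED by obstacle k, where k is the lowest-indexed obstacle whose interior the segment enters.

Obstacle 1 [(15,1) (23,0) (24,15) (18,23) (16,14)]:
  edge (15,1)–(23,0): clear
  edge (23,0)–(24,15): clear
  edge (24,15)–(18,23): clear
  edge (18,23)–(16,14): clear
  edge (16,14)–(15,1): clear
  midpoint (21/2,31/2) outside
  → clear
Obstacle 2 [(0,4) (9,5) (7,23) (0,20)]:
  edge (0,4)–(9,5): clear
  edge (9,5)–(7,23): clear
  edge (7,23)–(0,20): clear
  edge (0,20)–(0,4): clear
  midpoint (21/2,31/2) outside
  → clear

FREE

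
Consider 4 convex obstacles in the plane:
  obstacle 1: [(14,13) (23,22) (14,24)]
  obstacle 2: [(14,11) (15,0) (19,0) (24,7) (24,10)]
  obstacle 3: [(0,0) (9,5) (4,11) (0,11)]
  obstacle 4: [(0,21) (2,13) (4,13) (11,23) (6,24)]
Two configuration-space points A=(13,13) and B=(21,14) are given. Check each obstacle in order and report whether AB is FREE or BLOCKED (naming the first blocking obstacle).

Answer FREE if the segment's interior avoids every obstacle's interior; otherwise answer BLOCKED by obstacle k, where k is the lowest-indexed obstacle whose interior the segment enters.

BLOCKED by obstacle 1

Obstacle 1 [(14,13) (23,22) (14,24)]:
  edge (14,13)–(23,22): crosses AB
  edge (23,22)–(14,24): clear
  edge (14,24)–(14,13): crosses AB
  → BLOCKED
Obstacle 2 [(14,11) (15,0) (19,0) (24,7) (24,10)]:
  edge (14,11)–(15,0): clear
  edge (15,0)–(19,0): clear
  edge (19,0)–(24,7): clear
  edge (24,7)–(24,10): clear
  edge (24,10)–(14,11): clear
  midpoint (17,27/2) outside
  → clear
Obstacle 3 [(0,0) (9,5) (4,11) (0,11)]:
  edge (0,0)–(9,5): clear
  edge (9,5)–(4,11): clear
  edge (4,11)–(0,11): clear
  edge (0,11)–(0,0): clear
  midpoint (17,27/2) outside
  → clear
Obstacle 4 [(0,21) (2,13) (4,13) (11,23) (6,24)]:
  edge (0,21)–(2,13): clear
  edge (2,13)–(4,13): clear
  edge (4,13)–(11,23): clear
  edge (11,23)–(6,24): clear
  edge (6,24)–(0,21): clear
  midpoint (17,27/2) outside
  → clear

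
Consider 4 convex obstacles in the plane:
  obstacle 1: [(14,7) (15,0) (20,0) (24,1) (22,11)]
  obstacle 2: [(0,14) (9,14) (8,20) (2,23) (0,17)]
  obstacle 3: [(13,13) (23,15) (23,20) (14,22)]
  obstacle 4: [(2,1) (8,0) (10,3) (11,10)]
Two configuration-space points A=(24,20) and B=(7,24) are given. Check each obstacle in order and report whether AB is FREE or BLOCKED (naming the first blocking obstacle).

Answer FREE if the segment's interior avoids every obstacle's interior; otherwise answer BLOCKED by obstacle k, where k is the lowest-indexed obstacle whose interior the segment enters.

Obstacle 1 [(14,7) (15,0) (20,0) (24,1) (22,11)]:
  edge (14,7)–(15,0): clear
  edge (15,0)–(20,0): clear
  edge (20,0)–(24,1): clear
  edge (24,1)–(22,11): clear
  edge (22,11)–(14,7): clear
  midpoint (31/2,22) outside
  → clear
Obstacle 2 [(0,14) (9,14) (8,20) (2,23) (0,17)]:
  edge (0,14)–(9,14): clear
  edge (9,14)–(8,20): clear
  edge (8,20)–(2,23): clear
  edge (2,23)–(0,17): clear
  edge (0,17)–(0,14): clear
  midpoint (31/2,22) outside
  → clear
Obstacle 3 [(13,13) (23,15) (23,20) (14,22)]:
  edge (13,13)–(23,15): clear
  edge (23,15)–(23,20): clear
  edge (23,20)–(14,22): clear
  edge (14,22)–(13,13): clear
  midpoint (31/2,22) outside
  → clear
Obstacle 4 [(2,1) (8,0) (10,3) (11,10)]:
  edge (2,1)–(8,0): clear
  edge (8,0)–(10,3): clear
  edge (10,3)–(11,10): clear
  edge (11,10)–(2,1): clear
  midpoint (31/2,22) outside
  → clear

FREE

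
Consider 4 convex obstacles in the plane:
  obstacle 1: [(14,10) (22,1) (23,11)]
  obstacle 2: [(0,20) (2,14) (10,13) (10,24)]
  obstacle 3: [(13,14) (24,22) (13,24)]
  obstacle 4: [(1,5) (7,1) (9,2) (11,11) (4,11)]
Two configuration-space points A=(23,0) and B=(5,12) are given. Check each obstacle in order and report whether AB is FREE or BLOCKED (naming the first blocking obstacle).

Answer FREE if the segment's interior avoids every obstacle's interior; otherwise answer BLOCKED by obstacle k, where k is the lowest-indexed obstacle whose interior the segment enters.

BLOCKED by obstacle 4

Obstacle 1 [(14,10) (22,1) (23,11)]:
  edge (14,10)–(22,1): clear
  edge (22,1)–(23,11): clear
  edge (23,11)–(14,10): clear
  midpoint (14,6) outside
  → clear
Obstacle 2 [(0,20) (2,14) (10,13) (10,24)]:
  edge (0,20)–(2,14): clear
  edge (2,14)–(10,13): clear
  edge (10,13)–(10,24): clear
  edge (10,24)–(0,20): clear
  midpoint (14,6) outside
  → clear
Obstacle 3 [(13,14) (24,22) (13,24)]:
  edge (13,14)–(24,22): clear
  edge (24,22)–(13,24): clear
  edge (13,24)–(13,14): clear
  midpoint (14,6) outside
  → clear
Obstacle 4 [(1,5) (7,1) (9,2) (11,11) (4,11)]:
  edge (1,5)–(7,1): clear
  edge (7,1)–(9,2): clear
  edge (9,2)–(11,11): crosses AB
  edge (11,11)–(4,11): crosses AB
  edge (4,11)–(1,5): clear
  → BLOCKED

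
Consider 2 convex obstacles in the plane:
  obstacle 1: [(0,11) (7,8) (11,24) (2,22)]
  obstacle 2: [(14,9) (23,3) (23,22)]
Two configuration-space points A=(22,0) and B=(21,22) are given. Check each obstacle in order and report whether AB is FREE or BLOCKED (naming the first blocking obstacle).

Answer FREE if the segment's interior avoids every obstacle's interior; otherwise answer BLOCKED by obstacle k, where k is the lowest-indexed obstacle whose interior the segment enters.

Obstacle 1 [(0,11) (7,8) (11,24) (2,22)]:
  edge (0,11)–(7,8): clear
  edge (7,8)–(11,24): clear
  edge (11,24)–(2,22): clear
  edge (2,22)–(0,11): clear
  midpoint (43/2,11) outside
  → clear
Obstacle 2 [(14,9) (23,3) (23,22)]:
  edge (14,9)–(23,3): crosses AB
  edge (23,3)–(23,22): clear
  edge (23,22)–(14,9): crosses AB
  → BLOCKED

BLOCKED by obstacle 2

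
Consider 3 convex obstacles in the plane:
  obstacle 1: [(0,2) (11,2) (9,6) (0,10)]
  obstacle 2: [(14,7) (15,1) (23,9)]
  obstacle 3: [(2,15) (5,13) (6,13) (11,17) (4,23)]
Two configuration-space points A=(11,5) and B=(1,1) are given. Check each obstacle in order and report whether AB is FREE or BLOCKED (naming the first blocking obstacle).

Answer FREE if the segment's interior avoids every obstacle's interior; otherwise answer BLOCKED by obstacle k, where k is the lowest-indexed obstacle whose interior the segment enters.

Obstacle 1 [(0,2) (11,2) (9,6) (0,10)]:
  edge (0,2)–(11,2): crosses AB
  edge (11,2)–(9,6): crosses AB
  edge (9,6)–(0,10): clear
  edge (0,10)–(0,2): clear
  → BLOCKED
Obstacle 2 [(14,7) (15,1) (23,9)]:
  edge (14,7)–(15,1): clear
  edge (15,1)–(23,9): clear
  edge (23,9)–(14,7): clear
  midpoint (6,3) outside
  → clear
Obstacle 3 [(2,15) (5,13) (6,13) (11,17) (4,23)]:
  edge (2,15)–(5,13): clear
  edge (5,13)–(6,13): clear
  edge (6,13)–(11,17): clear
  edge (11,17)–(4,23): clear
  edge (4,23)–(2,15): clear
  midpoint (6,3) outside
  → clear

BLOCKED by obstacle 1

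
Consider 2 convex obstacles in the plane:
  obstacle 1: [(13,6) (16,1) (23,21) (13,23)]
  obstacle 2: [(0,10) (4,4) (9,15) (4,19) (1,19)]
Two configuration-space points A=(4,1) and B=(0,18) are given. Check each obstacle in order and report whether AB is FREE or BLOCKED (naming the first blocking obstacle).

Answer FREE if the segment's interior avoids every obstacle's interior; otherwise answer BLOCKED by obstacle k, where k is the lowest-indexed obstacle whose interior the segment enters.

Obstacle 1 [(13,6) (16,1) (23,21) (13,23)]:
  edge (13,6)–(16,1): clear
  edge (16,1)–(23,21): clear
  edge (23,21)–(13,23): clear
  edge (13,23)–(13,6): clear
  midpoint (2,19/2) outside
  → clear
Obstacle 2 [(0,10) (4,4) (9,15) (4,19) (1,19)]:
  edge (0,10)–(4,4): crosses AB
  edge (4,4)–(9,15): clear
  edge (9,15)–(4,19): clear
  edge (4,19)–(1,19): clear
  edge (1,19)–(0,10): crosses AB
  → BLOCKED

BLOCKED by obstacle 2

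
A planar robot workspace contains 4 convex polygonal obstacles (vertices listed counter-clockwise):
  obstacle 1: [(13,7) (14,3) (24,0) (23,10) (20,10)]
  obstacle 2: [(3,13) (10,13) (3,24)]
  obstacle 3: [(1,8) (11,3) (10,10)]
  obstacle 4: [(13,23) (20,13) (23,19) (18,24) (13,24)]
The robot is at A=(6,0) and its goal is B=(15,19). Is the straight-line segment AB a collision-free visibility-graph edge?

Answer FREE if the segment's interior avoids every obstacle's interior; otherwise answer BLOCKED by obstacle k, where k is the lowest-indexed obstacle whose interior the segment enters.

BLOCKED by obstacle 3

Obstacle 1 [(13,7) (14,3) (24,0) (23,10) (20,10)]:
  edge (13,7)–(14,3): clear
  edge (14,3)–(24,0): clear
  edge (24,0)–(23,10): clear
  edge (23,10)–(20,10): clear
  edge (20,10)–(13,7): clear
  midpoint (21/2,19/2) outside
  → clear
Obstacle 2 [(3,13) (10,13) (3,24)]:
  edge (3,13)–(10,13): clear
  edge (10,13)–(3,24): clear
  edge (3,24)–(3,13): clear
  midpoint (21/2,19/2) outside
  → clear
Obstacle 3 [(1,8) (11,3) (10,10)]:
  edge (1,8)–(11,3): crosses AB
  edge (11,3)–(10,10): crosses AB
  edge (10,10)–(1,8): clear
  → BLOCKED
Obstacle 4 [(13,23) (20,13) (23,19) (18,24) (13,24)]:
  edge (13,23)–(20,13): clear
  edge (20,13)–(23,19): clear
  edge (23,19)–(18,24): clear
  edge (18,24)–(13,24): clear
  edge (13,24)–(13,23): clear
  midpoint (21/2,19/2) outside
  → clear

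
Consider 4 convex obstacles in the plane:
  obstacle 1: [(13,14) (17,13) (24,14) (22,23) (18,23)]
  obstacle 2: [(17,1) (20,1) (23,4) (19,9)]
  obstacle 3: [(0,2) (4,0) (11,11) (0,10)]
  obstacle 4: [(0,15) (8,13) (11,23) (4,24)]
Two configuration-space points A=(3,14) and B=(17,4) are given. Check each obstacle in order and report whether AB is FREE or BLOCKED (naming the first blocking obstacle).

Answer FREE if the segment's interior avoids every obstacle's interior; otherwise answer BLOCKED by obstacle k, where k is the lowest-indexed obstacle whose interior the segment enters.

Obstacle 1 [(13,14) (17,13) (24,14) (22,23) (18,23)]:
  edge (13,14)–(17,13): clear
  edge (17,13)–(24,14): clear
  edge (24,14)–(22,23): clear
  edge (22,23)–(18,23): clear
  edge (18,23)–(13,14): clear
  midpoint (10,9) outside
  → clear
Obstacle 2 [(17,1) (20,1) (23,4) (19,9)]:
  edge (17,1)–(20,1): clear
  edge (20,1)–(23,4): clear
  edge (23,4)–(19,9): clear
  edge (19,9)–(17,1): clear
  midpoint (10,9) outside
  → clear
Obstacle 3 [(0,2) (4,0) (11,11) (0,10)]:
  edge (0,2)–(4,0): clear
  edge (4,0)–(11,11): crosses AB
  edge (11,11)–(0,10): crosses AB
  edge (0,10)–(0,2): clear
  → BLOCKED
Obstacle 4 [(0,15) (8,13) (11,23) (4,24)]:
  edge (0,15)–(8,13): clear
  edge (8,13)–(11,23): clear
  edge (11,23)–(4,24): clear
  edge (4,24)–(0,15): clear
  midpoint (10,9) outside
  → clear

BLOCKED by obstacle 3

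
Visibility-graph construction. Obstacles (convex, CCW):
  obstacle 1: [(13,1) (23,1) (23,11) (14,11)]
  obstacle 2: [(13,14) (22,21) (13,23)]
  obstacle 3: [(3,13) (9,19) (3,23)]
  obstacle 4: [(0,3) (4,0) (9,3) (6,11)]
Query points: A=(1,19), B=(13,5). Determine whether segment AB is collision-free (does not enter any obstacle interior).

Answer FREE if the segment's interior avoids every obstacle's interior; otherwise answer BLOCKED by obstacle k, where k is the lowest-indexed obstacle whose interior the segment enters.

BLOCKED by obstacle 3

Obstacle 1 [(13,1) (23,1) (23,11) (14,11)]:
  edge (13,1)–(23,1): clear
  edge (23,1)–(23,11): clear
  edge (23,11)–(14,11): clear
  edge (14,11)–(13,1): clear
  midpoint (7,12) outside
  → clear
Obstacle 2 [(13,14) (22,21) (13,23)]:
  edge (13,14)–(22,21): clear
  edge (22,21)–(13,23): clear
  edge (13,23)–(13,14): clear
  midpoint (7,12) outside
  → clear
Obstacle 3 [(3,13) (9,19) (3,23)]:
  edge (3,13)–(9,19): crosses AB
  edge (9,19)–(3,23): clear
  edge (3,23)–(3,13): crosses AB
  → BLOCKED
Obstacle 4 [(0,3) (4,0) (9,3) (6,11)]:
  edge (0,3)–(4,0): clear
  edge (4,0)–(9,3): clear
  edge (9,3)–(6,11): clear
  edge (6,11)–(0,3): clear
  midpoint (7,12) outside
  → clear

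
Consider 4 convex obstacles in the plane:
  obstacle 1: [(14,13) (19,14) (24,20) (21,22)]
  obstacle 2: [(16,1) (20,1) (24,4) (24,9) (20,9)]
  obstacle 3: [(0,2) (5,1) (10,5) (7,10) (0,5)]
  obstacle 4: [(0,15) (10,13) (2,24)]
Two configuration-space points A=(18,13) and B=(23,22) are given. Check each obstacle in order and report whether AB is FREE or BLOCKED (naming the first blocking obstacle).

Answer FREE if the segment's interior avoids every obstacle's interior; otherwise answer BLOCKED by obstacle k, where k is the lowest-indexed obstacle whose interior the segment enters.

BLOCKED by obstacle 1

Obstacle 1 [(14,13) (19,14) (24,20) (21,22)]:
  edge (14,13)–(19,14): crosses AB
  edge (19,14)–(24,20): clear
  edge (24,20)–(21,22): crosses AB
  edge (21,22)–(14,13): clear
  → BLOCKED
Obstacle 2 [(16,1) (20,1) (24,4) (24,9) (20,9)]:
  edge (16,1)–(20,1): clear
  edge (20,1)–(24,4): clear
  edge (24,4)–(24,9): clear
  edge (24,9)–(20,9): clear
  edge (20,9)–(16,1): clear
  midpoint (41/2,35/2) outside
  → clear
Obstacle 3 [(0,2) (5,1) (10,5) (7,10) (0,5)]:
  edge (0,2)–(5,1): clear
  edge (5,1)–(10,5): clear
  edge (10,5)–(7,10): clear
  edge (7,10)–(0,5): clear
  edge (0,5)–(0,2): clear
  midpoint (41/2,35/2) outside
  → clear
Obstacle 4 [(0,15) (10,13) (2,24)]:
  edge (0,15)–(10,13): clear
  edge (10,13)–(2,24): clear
  edge (2,24)–(0,15): clear
  midpoint (41/2,35/2) outside
  → clear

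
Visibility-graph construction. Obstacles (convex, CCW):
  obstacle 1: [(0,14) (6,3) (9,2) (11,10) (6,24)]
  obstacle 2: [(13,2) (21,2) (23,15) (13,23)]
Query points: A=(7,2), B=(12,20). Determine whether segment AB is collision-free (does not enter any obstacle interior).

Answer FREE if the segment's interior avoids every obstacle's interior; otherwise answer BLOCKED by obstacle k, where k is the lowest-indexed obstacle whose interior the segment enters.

BLOCKED by obstacle 1

Obstacle 1 [(0,14) (6,3) (9,2) (11,10) (6,24)]:
  edge (0,14)–(6,3): clear
  edge (6,3)–(9,2): crosses AB
  edge (9,2)–(11,10): clear
  edge (11,10)–(6,24): crosses AB
  edge (6,24)–(0,14): clear
  → BLOCKED
Obstacle 2 [(13,2) (21,2) (23,15) (13,23)]:
  edge (13,2)–(21,2): clear
  edge (21,2)–(23,15): clear
  edge (23,15)–(13,23): clear
  edge (13,23)–(13,2): clear
  midpoint (19/2,11) outside
  → clear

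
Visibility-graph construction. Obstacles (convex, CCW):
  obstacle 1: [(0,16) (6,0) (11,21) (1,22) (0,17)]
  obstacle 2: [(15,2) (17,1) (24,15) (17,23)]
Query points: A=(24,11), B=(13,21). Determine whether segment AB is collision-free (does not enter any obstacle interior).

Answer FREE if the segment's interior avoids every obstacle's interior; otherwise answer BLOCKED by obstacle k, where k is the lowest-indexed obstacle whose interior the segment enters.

Obstacle 1 [(0,16) (6,0) (11,21) (1,22) (0,17)]:
  edge (0,16)–(6,0): clear
  edge (6,0)–(11,21): clear
  edge (11,21)–(1,22): clear
  edge (1,22)–(0,17): clear
  edge (0,17)–(0,16): clear
  midpoint (37/2,16) outside
  → clear
Obstacle 2 [(15,2) (17,1) (24,15) (17,23)]:
  edge (15,2)–(17,1): clear
  edge (17,1)–(24,15): crosses AB
  edge (24,15)–(17,23): clear
  edge (17,23)–(15,2): crosses AB
  → BLOCKED

BLOCKED by obstacle 2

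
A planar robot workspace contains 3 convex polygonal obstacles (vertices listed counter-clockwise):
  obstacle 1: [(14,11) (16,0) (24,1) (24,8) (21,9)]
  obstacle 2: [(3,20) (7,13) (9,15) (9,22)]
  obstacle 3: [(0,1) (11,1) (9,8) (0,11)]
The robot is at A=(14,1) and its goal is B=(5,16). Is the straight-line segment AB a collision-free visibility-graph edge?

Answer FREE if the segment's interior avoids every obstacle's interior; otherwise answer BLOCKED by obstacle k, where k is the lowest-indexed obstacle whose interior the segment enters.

Obstacle 1 [(14,11) (16,0) (24,1) (24,8) (21,9)]:
  edge (14,11)–(16,0): clear
  edge (16,0)–(24,1): clear
  edge (24,1)–(24,8): clear
  edge (24,8)–(21,9): clear
  edge (21,9)–(14,11): clear
  midpoint (19/2,17/2) outside
  → clear
Obstacle 2 [(3,20) (7,13) (9,15) (9,22)]:
  edge (3,20)–(7,13): clear
  edge (7,13)–(9,15): clear
  edge (9,15)–(9,22): clear
  edge (9,22)–(3,20): clear
  midpoint (19/2,17/2) outside
  → clear
Obstacle 3 [(0,1) (11,1) (9,8) (0,11)]:
  edge (0,1)–(11,1): clear
  edge (11,1)–(9,8): clear
  edge (9,8)–(0,11): clear
  edge (0,11)–(0,1): clear
  midpoint (19/2,17/2) outside
  → clear

FREE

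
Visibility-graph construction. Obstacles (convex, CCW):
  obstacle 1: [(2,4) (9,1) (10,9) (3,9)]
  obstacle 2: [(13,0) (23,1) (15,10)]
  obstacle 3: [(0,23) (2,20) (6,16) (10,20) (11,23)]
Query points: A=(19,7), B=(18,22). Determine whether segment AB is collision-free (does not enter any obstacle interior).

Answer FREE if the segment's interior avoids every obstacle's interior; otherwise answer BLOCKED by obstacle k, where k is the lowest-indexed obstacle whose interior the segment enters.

Obstacle 1 [(2,4) (9,1) (10,9) (3,9)]:
  edge (2,4)–(9,1): clear
  edge (9,1)–(10,9): clear
  edge (10,9)–(3,9): clear
  edge (3,9)–(2,4): clear
  midpoint (37/2,29/2) outside
  → clear
Obstacle 2 [(13,0) (23,1) (15,10)]:
  edge (13,0)–(23,1): clear
  edge (23,1)–(15,10): clear
  edge (15,10)–(13,0): clear
  midpoint (37/2,29/2) outside
  → clear
Obstacle 3 [(0,23) (2,20) (6,16) (10,20) (11,23)]:
  edge (0,23)–(2,20): clear
  edge (2,20)–(6,16): clear
  edge (6,16)–(10,20): clear
  edge (10,20)–(11,23): clear
  edge (11,23)–(0,23): clear
  midpoint (37/2,29/2) outside
  → clear

FREE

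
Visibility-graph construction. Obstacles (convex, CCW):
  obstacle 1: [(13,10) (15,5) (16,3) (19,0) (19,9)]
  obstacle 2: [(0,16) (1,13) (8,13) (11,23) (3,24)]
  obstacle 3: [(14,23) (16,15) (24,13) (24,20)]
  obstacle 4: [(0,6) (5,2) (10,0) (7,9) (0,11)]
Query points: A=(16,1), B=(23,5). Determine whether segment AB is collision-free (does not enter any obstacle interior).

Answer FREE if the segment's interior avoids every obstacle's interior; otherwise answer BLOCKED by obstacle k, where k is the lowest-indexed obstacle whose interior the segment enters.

BLOCKED by obstacle 1

Obstacle 1 [(13,10) (15,5) (16,3) (19,0) (19,9)]:
  edge (13,10)–(15,5): clear
  edge (15,5)–(16,3): clear
  edge (16,3)–(19,0): crosses AB
  edge (19,0)–(19,9): crosses AB
  edge (19,9)–(13,10): clear
  → BLOCKED
Obstacle 2 [(0,16) (1,13) (8,13) (11,23) (3,24)]:
  edge (0,16)–(1,13): clear
  edge (1,13)–(8,13): clear
  edge (8,13)–(11,23): clear
  edge (11,23)–(3,24): clear
  edge (3,24)–(0,16): clear
  midpoint (39/2,3) outside
  → clear
Obstacle 3 [(14,23) (16,15) (24,13) (24,20)]:
  edge (14,23)–(16,15): clear
  edge (16,15)–(24,13): clear
  edge (24,13)–(24,20): clear
  edge (24,20)–(14,23): clear
  midpoint (39/2,3) outside
  → clear
Obstacle 4 [(0,6) (5,2) (10,0) (7,9) (0,11)]:
  edge (0,6)–(5,2): clear
  edge (5,2)–(10,0): clear
  edge (10,0)–(7,9): clear
  edge (7,9)–(0,11): clear
  edge (0,11)–(0,6): clear
  midpoint (39/2,3) outside
  → clear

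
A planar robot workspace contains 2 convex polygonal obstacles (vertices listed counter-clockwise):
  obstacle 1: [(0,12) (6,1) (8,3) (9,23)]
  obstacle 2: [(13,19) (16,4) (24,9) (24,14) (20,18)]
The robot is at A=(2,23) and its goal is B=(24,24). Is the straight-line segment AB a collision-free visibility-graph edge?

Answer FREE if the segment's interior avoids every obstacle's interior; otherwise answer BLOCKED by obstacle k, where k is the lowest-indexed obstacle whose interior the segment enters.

FREE

Obstacle 1 [(0,12) (6,1) (8,3) (9,23)]:
  edge (0,12)–(6,1): clear
  edge (6,1)–(8,3): clear
  edge (8,3)–(9,23): clear
  edge (9,23)–(0,12): clear
  midpoint (13,47/2) outside
  → clear
Obstacle 2 [(13,19) (16,4) (24,9) (24,14) (20,18)]:
  edge (13,19)–(16,4): clear
  edge (16,4)–(24,9): clear
  edge (24,9)–(24,14): clear
  edge (24,14)–(20,18): clear
  edge (20,18)–(13,19): clear
  midpoint (13,47/2) outside
  → clear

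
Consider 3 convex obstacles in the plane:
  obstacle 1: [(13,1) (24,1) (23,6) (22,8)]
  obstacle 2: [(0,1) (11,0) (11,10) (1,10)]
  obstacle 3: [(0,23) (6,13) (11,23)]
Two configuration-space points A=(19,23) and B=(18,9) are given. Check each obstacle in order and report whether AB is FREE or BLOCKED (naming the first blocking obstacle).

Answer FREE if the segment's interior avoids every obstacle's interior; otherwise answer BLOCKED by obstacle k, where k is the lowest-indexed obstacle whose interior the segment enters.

Obstacle 1 [(13,1) (24,1) (23,6) (22,8)]:
  edge (13,1)–(24,1): clear
  edge (24,1)–(23,6): clear
  edge (23,6)–(22,8): clear
  edge (22,8)–(13,1): clear
  midpoint (37/2,16) outside
  → clear
Obstacle 2 [(0,1) (11,0) (11,10) (1,10)]:
  edge (0,1)–(11,0): clear
  edge (11,0)–(11,10): clear
  edge (11,10)–(1,10): clear
  edge (1,10)–(0,1): clear
  midpoint (37/2,16) outside
  → clear
Obstacle 3 [(0,23) (6,13) (11,23)]:
  edge (0,23)–(6,13): clear
  edge (6,13)–(11,23): clear
  edge (11,23)–(0,23): clear
  midpoint (37/2,16) outside
  → clear

FREE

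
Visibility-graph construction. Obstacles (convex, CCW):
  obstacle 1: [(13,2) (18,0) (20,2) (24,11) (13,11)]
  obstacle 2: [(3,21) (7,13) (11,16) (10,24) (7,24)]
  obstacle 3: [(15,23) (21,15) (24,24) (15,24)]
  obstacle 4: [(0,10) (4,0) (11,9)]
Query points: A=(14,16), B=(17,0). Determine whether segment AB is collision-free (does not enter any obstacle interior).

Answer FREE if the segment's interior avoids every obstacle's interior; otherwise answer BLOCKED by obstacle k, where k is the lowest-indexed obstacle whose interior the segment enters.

BLOCKED by obstacle 1

Obstacle 1 [(13,2) (18,0) (20,2) (24,11) (13,11)]:
  edge (13,2)–(18,0): crosses AB
  edge (18,0)–(20,2): clear
  edge (20,2)–(24,11): clear
  edge (24,11)–(13,11): crosses AB
  edge (13,11)–(13,2): clear
  → BLOCKED
Obstacle 2 [(3,21) (7,13) (11,16) (10,24) (7,24)]:
  edge (3,21)–(7,13): clear
  edge (7,13)–(11,16): clear
  edge (11,16)–(10,24): clear
  edge (10,24)–(7,24): clear
  edge (7,24)–(3,21): clear
  midpoint (31/2,8) outside
  → clear
Obstacle 3 [(15,23) (21,15) (24,24) (15,24)]:
  edge (15,23)–(21,15): clear
  edge (21,15)–(24,24): clear
  edge (24,24)–(15,24): clear
  edge (15,24)–(15,23): clear
  midpoint (31/2,8) outside
  → clear
Obstacle 4 [(0,10) (4,0) (11,9)]:
  edge (0,10)–(4,0): clear
  edge (4,0)–(11,9): clear
  edge (11,9)–(0,10): clear
  midpoint (31/2,8) outside
  → clear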